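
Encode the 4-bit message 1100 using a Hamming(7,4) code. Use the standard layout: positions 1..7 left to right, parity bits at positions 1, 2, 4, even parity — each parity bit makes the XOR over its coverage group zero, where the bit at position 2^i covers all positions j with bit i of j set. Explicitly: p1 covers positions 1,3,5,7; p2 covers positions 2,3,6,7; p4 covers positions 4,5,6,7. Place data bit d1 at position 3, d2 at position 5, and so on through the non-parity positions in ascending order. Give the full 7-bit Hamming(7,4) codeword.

0111100

Place data bits at non-power-of-two positions: b3=1, b5=1, b6=0, b7=0.
p1 = XOR of data positions {3,5,7} = 1⊕1⊕0 = 0
p2 = XOR of data positions {3,6,7} = 1⊕0⊕0 = 1
p4 = XOR of data positions {5,6,7} = 1⊕0⊕0 = 1
Codeword b1..b7 = 0111100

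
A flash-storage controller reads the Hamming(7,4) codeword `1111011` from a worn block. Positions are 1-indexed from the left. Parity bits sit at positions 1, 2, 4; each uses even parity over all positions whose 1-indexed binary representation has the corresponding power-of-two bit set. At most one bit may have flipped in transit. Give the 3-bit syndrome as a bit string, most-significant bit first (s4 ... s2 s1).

s1: b1⊕b3⊕b5⊕b7 = 1⊕1⊕0⊕1 = 1
s2: b2⊕b3⊕b6⊕b7 = 1⊕1⊕1⊕1 = 0
s4: b4⊕b5⊕b6⊕b7 = 1⊕0⊕1⊕1 = 1
Syndrome (s4...s1) = 101 → position 5.

101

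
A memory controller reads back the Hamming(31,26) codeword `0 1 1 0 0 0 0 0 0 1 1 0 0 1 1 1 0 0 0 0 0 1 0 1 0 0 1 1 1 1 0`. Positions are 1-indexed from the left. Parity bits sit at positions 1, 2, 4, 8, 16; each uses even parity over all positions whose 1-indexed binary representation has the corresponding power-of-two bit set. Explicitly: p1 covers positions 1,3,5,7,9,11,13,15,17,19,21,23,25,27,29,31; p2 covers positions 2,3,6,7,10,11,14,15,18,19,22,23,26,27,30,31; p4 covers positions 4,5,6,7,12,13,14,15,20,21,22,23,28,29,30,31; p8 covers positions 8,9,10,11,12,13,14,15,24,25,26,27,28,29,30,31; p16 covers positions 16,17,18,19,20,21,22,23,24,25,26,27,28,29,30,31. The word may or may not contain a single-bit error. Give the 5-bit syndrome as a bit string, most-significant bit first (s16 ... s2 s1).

11011

s1: b1⊕b3⊕b5⊕b7⊕b9⊕b11⊕b13⊕b15⊕b17⊕b19⊕b21⊕b23⊕b25⊕b27⊕b29⊕b31 = 0⊕1⊕0⊕0⊕0⊕1⊕0⊕1⊕0⊕0⊕0⊕0⊕0⊕1⊕1⊕0 = 1
s2: b2⊕b3⊕b6⊕b7⊕b10⊕b11⊕b14⊕b15⊕b18⊕b19⊕b22⊕b23⊕b26⊕b27⊕b30⊕b31 = 1⊕1⊕0⊕0⊕1⊕1⊕1⊕1⊕0⊕0⊕1⊕0⊕0⊕1⊕1⊕0 = 1
s4: b4⊕b5⊕b6⊕b7⊕b12⊕b13⊕b14⊕b15⊕b20⊕b21⊕b22⊕b23⊕b28⊕b29⊕b30⊕b31 = 0⊕0⊕0⊕0⊕0⊕0⊕1⊕1⊕0⊕0⊕1⊕0⊕1⊕1⊕1⊕0 = 0
s8: b8⊕b9⊕b10⊕b11⊕b12⊕b13⊕b14⊕b15⊕b24⊕b25⊕b26⊕b27⊕b28⊕b29⊕b30⊕b31 = 0⊕0⊕1⊕1⊕0⊕0⊕1⊕1⊕1⊕0⊕0⊕1⊕1⊕1⊕1⊕0 = 1
s16: b16⊕b17⊕b18⊕b19⊕b20⊕b21⊕b22⊕b23⊕b24⊕b25⊕b26⊕b27⊕b28⊕b29⊕b30⊕b31 = 1⊕0⊕0⊕0⊕0⊕0⊕1⊕0⊕1⊕0⊕0⊕1⊕1⊕1⊕1⊕0 = 1
Syndrome (s16...s1) = 11011 → position 27.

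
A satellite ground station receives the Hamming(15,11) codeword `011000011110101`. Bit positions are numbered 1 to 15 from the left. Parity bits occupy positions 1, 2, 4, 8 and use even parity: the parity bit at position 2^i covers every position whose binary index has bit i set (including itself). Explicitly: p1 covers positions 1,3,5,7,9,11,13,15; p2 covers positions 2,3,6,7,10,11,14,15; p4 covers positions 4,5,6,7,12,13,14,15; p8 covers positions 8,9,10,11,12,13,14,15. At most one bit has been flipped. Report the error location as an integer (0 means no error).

s1: b1⊕b3⊕b5⊕b7⊕b9⊕b11⊕b13⊕b15 = 0⊕1⊕0⊕0⊕1⊕1⊕1⊕1 = 1
s2: b2⊕b3⊕b6⊕b7⊕b10⊕b11⊕b14⊕b15 = 1⊕1⊕0⊕0⊕1⊕1⊕0⊕1 = 1
s4: b4⊕b5⊕b6⊕b7⊕b12⊕b13⊕b14⊕b15 = 0⊕0⊕0⊕0⊕0⊕1⊕0⊕1 = 0
s8: b8⊕b9⊕b10⊕b11⊕b12⊕b13⊕b14⊕b15 = 1⊕1⊕1⊕1⊕0⊕1⊕0⊕1 = 0
Syndrome (s8...s1) = 0011 → position 3.

3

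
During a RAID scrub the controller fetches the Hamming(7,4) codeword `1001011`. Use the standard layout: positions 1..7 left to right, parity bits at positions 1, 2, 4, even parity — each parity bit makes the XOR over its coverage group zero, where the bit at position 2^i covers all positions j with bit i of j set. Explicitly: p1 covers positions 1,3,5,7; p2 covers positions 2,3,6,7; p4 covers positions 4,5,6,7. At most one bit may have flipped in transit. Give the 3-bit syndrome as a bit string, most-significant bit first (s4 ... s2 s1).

100

s1: b1⊕b3⊕b5⊕b7 = 1⊕0⊕0⊕1 = 0
s2: b2⊕b3⊕b6⊕b7 = 0⊕0⊕1⊕1 = 0
s4: b4⊕b5⊕b6⊕b7 = 1⊕0⊕1⊕1 = 1
Syndrome (s4...s1) = 100 → position 4.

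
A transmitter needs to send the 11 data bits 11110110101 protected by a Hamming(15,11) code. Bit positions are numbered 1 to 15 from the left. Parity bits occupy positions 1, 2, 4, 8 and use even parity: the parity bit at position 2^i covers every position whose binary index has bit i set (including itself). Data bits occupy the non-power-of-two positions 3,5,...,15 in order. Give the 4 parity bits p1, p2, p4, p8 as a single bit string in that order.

Place data bits at non-power-of-two positions: b3=1, b5=1, b6=1, b7=1, b9=0, b10=1, b11=1, b12=0, b13=1, b14=0, b15=1.
p1 = XOR of data positions {3,5,7,9,11,13,15} = 1⊕1⊕1⊕0⊕1⊕1⊕1 = 0
p2 = XOR of data positions {3,6,7,10,11,14,15} = 1⊕1⊕1⊕1⊕1⊕0⊕1 = 0
p4 = XOR of data positions {5,6,7,12,13,14,15} = 1⊕1⊕1⊕0⊕1⊕0⊕1 = 1
p8 = XOR of data positions {9,10,11,12,13,14,15} = 0⊕1⊕1⊕0⊕1⊕0⊕1 = 0
Parity bits p1,p2,p4,p8 = 0010

0010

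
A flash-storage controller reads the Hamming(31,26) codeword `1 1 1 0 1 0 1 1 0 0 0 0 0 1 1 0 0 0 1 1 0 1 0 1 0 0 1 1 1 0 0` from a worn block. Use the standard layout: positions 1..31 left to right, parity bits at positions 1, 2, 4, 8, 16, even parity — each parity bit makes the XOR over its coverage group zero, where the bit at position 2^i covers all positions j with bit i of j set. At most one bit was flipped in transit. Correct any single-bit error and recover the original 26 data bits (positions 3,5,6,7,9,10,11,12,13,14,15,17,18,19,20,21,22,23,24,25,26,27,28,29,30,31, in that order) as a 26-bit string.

s1: b1⊕b3⊕b5⊕b7⊕b9⊕b11⊕b13⊕b15⊕b17⊕b19⊕b21⊕b23⊕b25⊕b27⊕b29⊕b31 = 1⊕1⊕1⊕1⊕0⊕0⊕0⊕1⊕0⊕1⊕0⊕0⊕0⊕1⊕1⊕0 = 0
s2: b2⊕b3⊕b6⊕b7⊕b10⊕b11⊕b14⊕b15⊕b18⊕b19⊕b22⊕b23⊕b26⊕b27⊕b30⊕b31 = 1⊕1⊕0⊕1⊕0⊕0⊕1⊕1⊕0⊕1⊕1⊕0⊕0⊕1⊕0⊕0 = 0
s4: b4⊕b5⊕b6⊕b7⊕b12⊕b13⊕b14⊕b15⊕b20⊕b21⊕b22⊕b23⊕b28⊕b29⊕b30⊕b31 = 0⊕1⊕0⊕1⊕0⊕0⊕1⊕1⊕1⊕0⊕1⊕0⊕1⊕1⊕0⊕0 = 0
s8: b8⊕b9⊕b10⊕b11⊕b12⊕b13⊕b14⊕b15⊕b24⊕b25⊕b26⊕b27⊕b28⊕b29⊕b30⊕b31 = 1⊕0⊕0⊕0⊕0⊕0⊕1⊕1⊕1⊕0⊕0⊕1⊕1⊕1⊕0⊕0 = 1
s16: b16⊕b17⊕b18⊕b19⊕b20⊕b21⊕b22⊕b23⊕b24⊕b25⊕b26⊕b27⊕b28⊕b29⊕b30⊕b31 = 0⊕0⊕0⊕1⊕1⊕0⊕1⊕0⊕1⊕0⊕0⊕1⊕1⊕1⊕0⊕0 = 1
Syndrome (s16...s1) = 11000 → position 24.
Flip bit 24: corrected codeword = 1110101100000110001101000011100
Data bits at positions 3,5,6,7,9,10,11,12,13,14,15,17,18,19,20,21,22,23,24,25,26,27,28,29,30,31: 11010000011001101000011100

11010000011001101000011100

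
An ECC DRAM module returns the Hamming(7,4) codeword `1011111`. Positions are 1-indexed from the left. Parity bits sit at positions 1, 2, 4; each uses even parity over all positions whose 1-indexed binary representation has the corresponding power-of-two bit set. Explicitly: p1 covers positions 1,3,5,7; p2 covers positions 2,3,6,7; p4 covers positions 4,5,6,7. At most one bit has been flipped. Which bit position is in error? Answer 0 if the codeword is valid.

s1: b1⊕b3⊕b5⊕b7 = 1⊕1⊕1⊕1 = 0
s2: b2⊕b3⊕b6⊕b7 = 0⊕1⊕1⊕1 = 1
s4: b4⊕b5⊕b6⊕b7 = 1⊕1⊕1⊕1 = 0
Syndrome (s4...s1) = 010 → position 2.

2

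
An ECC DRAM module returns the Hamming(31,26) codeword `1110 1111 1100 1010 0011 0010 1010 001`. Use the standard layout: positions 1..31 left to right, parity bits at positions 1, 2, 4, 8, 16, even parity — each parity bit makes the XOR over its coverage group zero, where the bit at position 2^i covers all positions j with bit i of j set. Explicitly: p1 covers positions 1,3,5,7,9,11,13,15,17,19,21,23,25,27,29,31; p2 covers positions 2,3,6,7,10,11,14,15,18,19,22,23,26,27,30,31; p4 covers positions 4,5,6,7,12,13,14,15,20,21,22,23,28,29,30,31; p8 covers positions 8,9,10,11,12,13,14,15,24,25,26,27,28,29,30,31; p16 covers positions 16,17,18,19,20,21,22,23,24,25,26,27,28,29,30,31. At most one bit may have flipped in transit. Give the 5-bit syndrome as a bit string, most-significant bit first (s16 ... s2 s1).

s1: b1⊕b3⊕b5⊕b7⊕b9⊕b11⊕b13⊕b15⊕b17⊕b19⊕b21⊕b23⊕b25⊕b27⊕b29⊕b31 = 1⊕1⊕1⊕1⊕1⊕0⊕1⊕1⊕0⊕1⊕0⊕1⊕1⊕1⊕0⊕1 = 0
s2: b2⊕b3⊕b6⊕b7⊕b10⊕b11⊕b14⊕b15⊕b18⊕b19⊕b22⊕b23⊕b26⊕b27⊕b30⊕b31 = 1⊕1⊕1⊕1⊕1⊕0⊕0⊕1⊕0⊕1⊕0⊕1⊕0⊕1⊕0⊕1 = 0
s4: b4⊕b5⊕b6⊕b7⊕b12⊕b13⊕b14⊕b15⊕b20⊕b21⊕b22⊕b23⊕b28⊕b29⊕b30⊕b31 = 0⊕1⊕1⊕1⊕0⊕1⊕0⊕1⊕1⊕0⊕0⊕1⊕0⊕0⊕0⊕1 = 0
s8: b8⊕b9⊕b10⊕b11⊕b12⊕b13⊕b14⊕b15⊕b24⊕b25⊕b26⊕b27⊕b28⊕b29⊕b30⊕b31 = 1⊕1⊕1⊕0⊕0⊕1⊕0⊕1⊕0⊕1⊕0⊕1⊕0⊕0⊕0⊕1 = 0
s16: b16⊕b17⊕b18⊕b19⊕b20⊕b21⊕b22⊕b23⊕b24⊕b25⊕b26⊕b27⊕b28⊕b29⊕b30⊕b31 = 0⊕0⊕0⊕1⊕1⊕0⊕0⊕1⊕0⊕1⊕0⊕1⊕0⊕0⊕0⊕1 = 0
Syndrome (s16...s1) = 00000 → position 0 (no error).

00000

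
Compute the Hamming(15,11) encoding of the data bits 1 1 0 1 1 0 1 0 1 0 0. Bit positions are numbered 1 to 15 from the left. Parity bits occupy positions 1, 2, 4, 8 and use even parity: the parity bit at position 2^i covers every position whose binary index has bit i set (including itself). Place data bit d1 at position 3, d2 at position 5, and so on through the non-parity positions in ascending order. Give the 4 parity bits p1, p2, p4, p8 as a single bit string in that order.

0111

Place data bits at non-power-of-two positions: b3=1, b5=1, b6=0, b7=1, b9=1, b10=0, b11=1, b12=0, b13=1, b14=0, b15=0.
p1 = XOR of data positions {3,5,7,9,11,13,15} = 1⊕1⊕1⊕1⊕1⊕1⊕0 = 0
p2 = XOR of data positions {3,6,7,10,11,14,15} = 1⊕0⊕1⊕0⊕1⊕0⊕0 = 1
p4 = XOR of data positions {5,6,7,12,13,14,15} = 1⊕0⊕1⊕0⊕1⊕0⊕0 = 1
p8 = XOR of data positions {9,10,11,12,13,14,15} = 1⊕0⊕1⊕0⊕1⊕0⊕0 = 1
Parity bits p1,p2,p4,p8 = 0111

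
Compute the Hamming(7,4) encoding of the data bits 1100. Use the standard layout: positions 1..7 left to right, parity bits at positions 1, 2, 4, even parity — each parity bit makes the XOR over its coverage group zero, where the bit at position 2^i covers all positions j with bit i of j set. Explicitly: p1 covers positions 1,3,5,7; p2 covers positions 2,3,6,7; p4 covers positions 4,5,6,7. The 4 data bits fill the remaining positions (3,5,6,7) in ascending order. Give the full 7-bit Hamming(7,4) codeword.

Place data bits at non-power-of-two positions: b3=1, b5=1, b6=0, b7=0.
p1 = XOR of data positions {3,5,7} = 1⊕1⊕0 = 0
p2 = XOR of data positions {3,6,7} = 1⊕0⊕0 = 1
p4 = XOR of data positions {5,6,7} = 1⊕0⊕0 = 1
Codeword b1..b7 = 0111100

0111100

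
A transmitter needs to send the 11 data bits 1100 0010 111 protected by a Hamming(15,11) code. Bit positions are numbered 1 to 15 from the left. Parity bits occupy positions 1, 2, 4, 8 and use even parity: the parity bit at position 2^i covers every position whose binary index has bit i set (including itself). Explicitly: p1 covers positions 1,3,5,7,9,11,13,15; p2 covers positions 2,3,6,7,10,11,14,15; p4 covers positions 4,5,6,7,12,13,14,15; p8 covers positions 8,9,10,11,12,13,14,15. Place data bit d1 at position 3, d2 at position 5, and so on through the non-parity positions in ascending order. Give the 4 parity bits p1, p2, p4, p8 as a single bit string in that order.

Place data bits at non-power-of-two positions: b3=1, b5=1, b6=0, b7=0, b9=0, b10=0, b11=1, b12=0, b13=1, b14=1, b15=1.
p1 = XOR of data positions {3,5,7,9,11,13,15} = 1⊕1⊕0⊕0⊕1⊕1⊕1 = 1
p2 = XOR of data positions {3,6,7,10,11,14,15} = 1⊕0⊕0⊕0⊕1⊕1⊕1 = 0
p4 = XOR of data positions {5,6,7,12,13,14,15} = 1⊕0⊕0⊕0⊕1⊕1⊕1 = 0
p8 = XOR of data positions {9,10,11,12,13,14,15} = 0⊕0⊕1⊕0⊕1⊕1⊕1 = 0
Parity bits p1,p2,p4,p8 = 1000

1000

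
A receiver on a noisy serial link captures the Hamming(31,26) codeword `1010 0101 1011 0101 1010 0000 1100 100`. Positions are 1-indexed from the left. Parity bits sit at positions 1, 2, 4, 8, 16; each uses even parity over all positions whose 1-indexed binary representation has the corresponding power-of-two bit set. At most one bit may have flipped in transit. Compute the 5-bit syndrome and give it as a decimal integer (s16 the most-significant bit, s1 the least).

0

s1: b1⊕b3⊕b5⊕b7⊕b9⊕b11⊕b13⊕b15⊕b17⊕b19⊕b21⊕b23⊕b25⊕b27⊕b29⊕b31 = 1⊕1⊕0⊕0⊕1⊕1⊕0⊕0⊕1⊕1⊕0⊕0⊕1⊕0⊕1⊕0 = 0
s2: b2⊕b3⊕b6⊕b7⊕b10⊕b11⊕b14⊕b15⊕b18⊕b19⊕b22⊕b23⊕b26⊕b27⊕b30⊕b31 = 0⊕1⊕1⊕0⊕0⊕1⊕1⊕0⊕0⊕1⊕0⊕0⊕1⊕0⊕0⊕0 = 0
s4: b4⊕b5⊕b6⊕b7⊕b12⊕b13⊕b14⊕b15⊕b20⊕b21⊕b22⊕b23⊕b28⊕b29⊕b30⊕b31 = 0⊕0⊕1⊕0⊕1⊕0⊕1⊕0⊕0⊕0⊕0⊕0⊕0⊕1⊕0⊕0 = 0
s8: b8⊕b9⊕b10⊕b11⊕b12⊕b13⊕b14⊕b15⊕b24⊕b25⊕b26⊕b27⊕b28⊕b29⊕b30⊕b31 = 1⊕1⊕0⊕1⊕1⊕0⊕1⊕0⊕0⊕1⊕1⊕0⊕0⊕1⊕0⊕0 = 0
s16: b16⊕b17⊕b18⊕b19⊕b20⊕b21⊕b22⊕b23⊕b24⊕b25⊕b26⊕b27⊕b28⊕b29⊕b30⊕b31 = 1⊕1⊕0⊕1⊕0⊕0⊕0⊕0⊕0⊕1⊕1⊕0⊕0⊕1⊕0⊕0 = 0
Syndrome (s16...s1) = 00000 → position 0 (no error).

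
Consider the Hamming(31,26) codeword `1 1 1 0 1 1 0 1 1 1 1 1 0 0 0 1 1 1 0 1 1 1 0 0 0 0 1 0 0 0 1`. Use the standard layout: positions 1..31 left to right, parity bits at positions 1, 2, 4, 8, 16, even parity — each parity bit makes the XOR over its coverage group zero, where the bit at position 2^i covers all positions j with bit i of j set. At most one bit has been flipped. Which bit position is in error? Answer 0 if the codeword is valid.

15

s1: b1⊕b3⊕b5⊕b7⊕b9⊕b11⊕b13⊕b15⊕b17⊕b19⊕b21⊕b23⊕b25⊕b27⊕b29⊕b31 = 1⊕1⊕1⊕0⊕1⊕1⊕0⊕0⊕1⊕0⊕1⊕0⊕0⊕1⊕0⊕1 = 1
s2: b2⊕b3⊕b6⊕b7⊕b10⊕b11⊕b14⊕b15⊕b18⊕b19⊕b22⊕b23⊕b26⊕b27⊕b30⊕b31 = 1⊕1⊕1⊕0⊕1⊕1⊕0⊕0⊕1⊕0⊕1⊕0⊕0⊕1⊕0⊕1 = 1
s4: b4⊕b5⊕b6⊕b7⊕b12⊕b13⊕b14⊕b15⊕b20⊕b21⊕b22⊕b23⊕b28⊕b29⊕b30⊕b31 = 0⊕1⊕1⊕0⊕1⊕0⊕0⊕0⊕1⊕1⊕1⊕0⊕0⊕0⊕0⊕1 = 1
s8: b8⊕b9⊕b10⊕b11⊕b12⊕b13⊕b14⊕b15⊕b24⊕b25⊕b26⊕b27⊕b28⊕b29⊕b30⊕b31 = 1⊕1⊕1⊕1⊕1⊕0⊕0⊕0⊕0⊕0⊕0⊕1⊕0⊕0⊕0⊕1 = 1
s16: b16⊕b17⊕b18⊕b19⊕b20⊕b21⊕b22⊕b23⊕b24⊕b25⊕b26⊕b27⊕b28⊕b29⊕b30⊕b31 = 1⊕1⊕1⊕0⊕1⊕1⊕1⊕0⊕0⊕0⊕0⊕1⊕0⊕0⊕0⊕1 = 0
Syndrome (s16...s1) = 01111 → position 15.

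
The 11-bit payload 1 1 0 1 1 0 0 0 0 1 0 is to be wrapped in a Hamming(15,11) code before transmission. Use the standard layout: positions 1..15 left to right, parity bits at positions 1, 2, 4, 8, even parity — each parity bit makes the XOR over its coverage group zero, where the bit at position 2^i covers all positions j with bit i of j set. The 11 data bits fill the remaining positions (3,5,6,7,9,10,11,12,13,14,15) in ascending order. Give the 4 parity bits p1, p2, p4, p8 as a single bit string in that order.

Place data bits at non-power-of-two positions: b3=1, b5=1, b6=0, b7=1, b9=1, b10=0, b11=0, b12=0, b13=0, b14=1, b15=0.
p1 = XOR of data positions {3,5,7,9,11,13,15} = 1⊕1⊕1⊕1⊕0⊕0⊕0 = 0
p2 = XOR of data positions {3,6,7,10,11,14,15} = 1⊕0⊕1⊕0⊕0⊕1⊕0 = 1
p4 = XOR of data positions {5,6,7,12,13,14,15} = 1⊕0⊕1⊕0⊕0⊕1⊕0 = 1
p8 = XOR of data positions {9,10,11,12,13,14,15} = 1⊕0⊕0⊕0⊕0⊕1⊕0 = 0
Parity bits p1,p2,p4,p8 = 0110

0110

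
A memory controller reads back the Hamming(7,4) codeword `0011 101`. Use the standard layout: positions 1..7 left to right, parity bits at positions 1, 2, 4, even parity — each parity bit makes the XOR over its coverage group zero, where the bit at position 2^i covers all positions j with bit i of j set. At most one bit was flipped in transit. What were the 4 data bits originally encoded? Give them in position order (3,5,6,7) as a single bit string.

s1: b1⊕b3⊕b5⊕b7 = 0⊕1⊕1⊕1 = 1
s2: b2⊕b3⊕b6⊕b7 = 0⊕1⊕0⊕1 = 0
s4: b4⊕b5⊕b6⊕b7 = 1⊕1⊕0⊕1 = 1
Syndrome (s4...s1) = 101 → position 5.
Flip bit 5: corrected codeword = 0011001
Data bits at positions 3,5,6,7: 1001

1001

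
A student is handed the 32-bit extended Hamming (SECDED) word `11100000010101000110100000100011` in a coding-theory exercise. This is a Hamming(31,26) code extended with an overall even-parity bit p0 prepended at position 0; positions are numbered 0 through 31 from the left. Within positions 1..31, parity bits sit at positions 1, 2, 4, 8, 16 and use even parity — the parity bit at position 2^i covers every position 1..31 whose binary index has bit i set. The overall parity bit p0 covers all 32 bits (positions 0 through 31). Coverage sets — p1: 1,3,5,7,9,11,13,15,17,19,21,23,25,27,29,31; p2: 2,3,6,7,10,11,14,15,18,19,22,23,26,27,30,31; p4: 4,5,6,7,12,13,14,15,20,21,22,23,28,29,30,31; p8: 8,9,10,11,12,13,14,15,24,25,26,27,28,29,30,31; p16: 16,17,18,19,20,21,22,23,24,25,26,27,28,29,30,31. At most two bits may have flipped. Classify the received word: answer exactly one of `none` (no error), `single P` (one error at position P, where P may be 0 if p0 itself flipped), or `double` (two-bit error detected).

none

s1: b1⊕b3⊕b5⊕b7⊕b9⊕b11⊕b13⊕b15⊕b17⊕b19⊕b21⊕b23⊕b25⊕b27⊕b29⊕b31 = 1⊕0⊕0⊕0⊕1⊕1⊕1⊕0⊕1⊕0⊕0⊕0⊕0⊕0⊕0⊕1 = 0
s2: b2⊕b3⊕b6⊕b7⊕b10⊕b11⊕b14⊕b15⊕b18⊕b19⊕b22⊕b23⊕b26⊕b27⊕b30⊕b31 = 1⊕0⊕0⊕0⊕0⊕1⊕0⊕0⊕1⊕0⊕0⊕0⊕1⊕0⊕1⊕1 = 0
s4: b4⊕b5⊕b6⊕b7⊕b12⊕b13⊕b14⊕b15⊕b20⊕b21⊕b22⊕b23⊕b28⊕b29⊕b30⊕b31 = 0⊕0⊕0⊕0⊕0⊕1⊕0⊕0⊕1⊕0⊕0⊕0⊕0⊕0⊕1⊕1 = 0
s8: b8⊕b9⊕b10⊕b11⊕b12⊕b13⊕b14⊕b15⊕b24⊕b25⊕b26⊕b27⊕b28⊕b29⊕b30⊕b31 = 0⊕1⊕0⊕1⊕0⊕1⊕0⊕0⊕0⊕0⊕1⊕0⊕0⊕0⊕1⊕1 = 0
s16: b16⊕b17⊕b18⊕b19⊕b20⊕b21⊕b22⊕b23⊕b24⊕b25⊕b26⊕b27⊕b28⊕b29⊕b30⊕b31 = 0⊕1⊕1⊕0⊕1⊕0⊕0⊕0⊕0⊕0⊕1⊕0⊕0⊕0⊕1⊕1 = 0
Syndrome (s16...s1) = 00000 → position 0 (no error).
Overall parity (XOR of all 32 bits, including p0): 1⊕1⊕1⊕0⊕0⊕0⊕0⊕0⊕0⊕1⊕0⊕1⊕0⊕1⊕0⊕0⊕0⊕1⊕1⊕0⊕1⊕0⊕0⊕0⊕0⊕0⊕1⊕0⊕0⊕0⊕1⊕1 = 0
Overall=0, syndrome position=0 → no error.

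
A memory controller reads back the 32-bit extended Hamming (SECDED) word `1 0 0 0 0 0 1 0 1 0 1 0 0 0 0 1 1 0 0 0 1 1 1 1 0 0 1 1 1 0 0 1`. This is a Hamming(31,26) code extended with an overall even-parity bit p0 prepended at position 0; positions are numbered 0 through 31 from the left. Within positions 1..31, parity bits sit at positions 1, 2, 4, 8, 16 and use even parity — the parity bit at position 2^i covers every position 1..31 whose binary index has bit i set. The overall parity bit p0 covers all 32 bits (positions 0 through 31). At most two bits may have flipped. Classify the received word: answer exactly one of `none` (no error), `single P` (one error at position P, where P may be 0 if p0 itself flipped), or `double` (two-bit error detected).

double

s1: b1⊕b3⊕b5⊕b7⊕b9⊕b11⊕b13⊕b15⊕b17⊕b19⊕b21⊕b23⊕b25⊕b27⊕b29⊕b31 = 0⊕0⊕0⊕0⊕0⊕0⊕0⊕1⊕0⊕0⊕1⊕1⊕0⊕1⊕0⊕1 = 1
s2: b2⊕b3⊕b6⊕b7⊕b10⊕b11⊕b14⊕b15⊕b18⊕b19⊕b22⊕b23⊕b26⊕b27⊕b30⊕b31 = 0⊕0⊕1⊕0⊕1⊕0⊕0⊕1⊕0⊕0⊕1⊕1⊕1⊕1⊕0⊕1 = 0
s4: b4⊕b5⊕b6⊕b7⊕b12⊕b13⊕b14⊕b15⊕b20⊕b21⊕b22⊕b23⊕b28⊕b29⊕b30⊕b31 = 0⊕0⊕1⊕0⊕0⊕0⊕0⊕1⊕1⊕1⊕1⊕1⊕1⊕0⊕0⊕1 = 0
s8: b8⊕b9⊕b10⊕b11⊕b12⊕b13⊕b14⊕b15⊕b24⊕b25⊕b26⊕b27⊕b28⊕b29⊕b30⊕b31 = 1⊕0⊕1⊕0⊕0⊕0⊕0⊕1⊕0⊕0⊕1⊕1⊕1⊕0⊕0⊕1 = 1
s16: b16⊕b17⊕b18⊕b19⊕b20⊕b21⊕b22⊕b23⊕b24⊕b25⊕b26⊕b27⊕b28⊕b29⊕b30⊕b31 = 1⊕0⊕0⊕0⊕1⊕1⊕1⊕1⊕0⊕0⊕1⊕1⊕1⊕0⊕0⊕1 = 1
Syndrome (s16...s1) = 11001 → position 25.
Overall parity (XOR of all 32 bits, including p0): 1⊕0⊕0⊕0⊕0⊕0⊕1⊕0⊕1⊕0⊕1⊕0⊕0⊕0⊕0⊕1⊕1⊕0⊕0⊕0⊕1⊕1⊕1⊕1⊕0⊕0⊕1⊕1⊕1⊕0⊕0⊕1 = 0
Overall=0, syndrome position=25 → double-bit error detected (uncorrectable).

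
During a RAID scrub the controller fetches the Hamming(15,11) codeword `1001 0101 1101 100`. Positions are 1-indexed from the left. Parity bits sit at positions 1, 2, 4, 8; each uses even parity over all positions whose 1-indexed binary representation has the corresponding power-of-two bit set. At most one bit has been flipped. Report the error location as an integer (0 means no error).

s1: b1⊕b3⊕b5⊕b7⊕b9⊕b11⊕b13⊕b15 = 1⊕0⊕0⊕0⊕1⊕0⊕1⊕0 = 1
s2: b2⊕b3⊕b6⊕b7⊕b10⊕b11⊕b14⊕b15 = 0⊕0⊕1⊕0⊕1⊕0⊕0⊕0 = 0
s4: b4⊕b5⊕b6⊕b7⊕b12⊕b13⊕b14⊕b15 = 1⊕0⊕1⊕0⊕1⊕1⊕0⊕0 = 0
s8: b8⊕b9⊕b10⊕b11⊕b12⊕b13⊕b14⊕b15 = 1⊕1⊕1⊕0⊕1⊕1⊕0⊕0 = 1
Syndrome (s8...s1) = 1001 → position 9.

9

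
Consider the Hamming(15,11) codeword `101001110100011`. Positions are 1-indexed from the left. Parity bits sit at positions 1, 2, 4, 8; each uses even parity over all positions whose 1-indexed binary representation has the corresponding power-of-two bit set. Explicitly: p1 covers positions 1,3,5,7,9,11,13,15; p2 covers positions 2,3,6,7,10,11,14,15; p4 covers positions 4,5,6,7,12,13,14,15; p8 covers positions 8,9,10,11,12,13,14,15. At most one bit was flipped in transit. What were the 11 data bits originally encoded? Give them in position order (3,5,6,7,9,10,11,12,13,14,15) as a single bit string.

s1: b1⊕b3⊕b5⊕b7⊕b9⊕b11⊕b13⊕b15 = 1⊕1⊕0⊕1⊕0⊕0⊕0⊕1 = 0
s2: b2⊕b3⊕b6⊕b7⊕b10⊕b11⊕b14⊕b15 = 0⊕1⊕1⊕1⊕1⊕0⊕1⊕1 = 0
s4: b4⊕b5⊕b6⊕b7⊕b12⊕b13⊕b14⊕b15 = 0⊕0⊕1⊕1⊕0⊕0⊕1⊕1 = 0
s8: b8⊕b9⊕b10⊕b11⊕b12⊕b13⊕b14⊕b15 = 1⊕0⊕1⊕0⊕0⊕0⊕1⊕1 = 0
Syndrome (s8...s1) = 0000 → position 0 (no error).
No correction needed.
Data bits at positions 3,5,6,7,9,10,11,12,13,14,15: 10110100011

10110100011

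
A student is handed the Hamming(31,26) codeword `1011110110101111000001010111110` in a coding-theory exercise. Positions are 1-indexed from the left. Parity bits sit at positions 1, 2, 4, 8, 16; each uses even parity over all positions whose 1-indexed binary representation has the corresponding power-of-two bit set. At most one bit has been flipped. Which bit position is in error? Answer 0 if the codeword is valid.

3

s1: b1⊕b3⊕b5⊕b7⊕b9⊕b11⊕b13⊕b15⊕b17⊕b19⊕b21⊕b23⊕b25⊕b27⊕b29⊕b31 = 1⊕1⊕1⊕0⊕1⊕1⊕1⊕1⊕0⊕0⊕0⊕0⊕0⊕1⊕1⊕0 = 1
s2: b2⊕b3⊕b6⊕b7⊕b10⊕b11⊕b14⊕b15⊕b18⊕b19⊕b22⊕b23⊕b26⊕b27⊕b30⊕b31 = 0⊕1⊕1⊕0⊕0⊕1⊕1⊕1⊕0⊕0⊕1⊕0⊕1⊕1⊕1⊕0 = 1
s4: b4⊕b5⊕b6⊕b7⊕b12⊕b13⊕b14⊕b15⊕b20⊕b21⊕b22⊕b23⊕b28⊕b29⊕b30⊕b31 = 1⊕1⊕1⊕0⊕0⊕1⊕1⊕1⊕0⊕0⊕1⊕0⊕1⊕1⊕1⊕0 = 0
s8: b8⊕b9⊕b10⊕b11⊕b12⊕b13⊕b14⊕b15⊕b24⊕b25⊕b26⊕b27⊕b28⊕b29⊕b30⊕b31 = 1⊕1⊕0⊕1⊕0⊕1⊕1⊕1⊕1⊕0⊕1⊕1⊕1⊕1⊕1⊕0 = 0
s16: b16⊕b17⊕b18⊕b19⊕b20⊕b21⊕b22⊕b23⊕b24⊕b25⊕b26⊕b27⊕b28⊕b29⊕b30⊕b31 = 1⊕0⊕0⊕0⊕0⊕0⊕1⊕0⊕1⊕0⊕1⊕1⊕1⊕1⊕1⊕0 = 0
Syndrome (s16...s1) = 00011 → position 3.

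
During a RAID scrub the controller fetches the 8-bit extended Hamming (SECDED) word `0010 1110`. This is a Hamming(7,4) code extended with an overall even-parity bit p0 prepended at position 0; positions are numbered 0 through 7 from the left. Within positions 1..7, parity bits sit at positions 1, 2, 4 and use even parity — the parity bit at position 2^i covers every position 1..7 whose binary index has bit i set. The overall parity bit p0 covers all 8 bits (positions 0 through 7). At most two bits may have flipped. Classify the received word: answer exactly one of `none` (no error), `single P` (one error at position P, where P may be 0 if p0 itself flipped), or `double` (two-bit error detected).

double

s1: b1⊕b3⊕b5⊕b7 = 0⊕0⊕1⊕0 = 1
s2: b2⊕b3⊕b6⊕b7 = 1⊕0⊕1⊕0 = 0
s4: b4⊕b5⊕b6⊕b7 = 1⊕1⊕1⊕0 = 1
Syndrome (s4...s1) = 101 → position 5.
Overall parity (XOR of all 8 bits, including p0): 0⊕0⊕1⊕0⊕1⊕1⊕1⊕0 = 0
Overall=0, syndrome position=5 → double-bit error detected (uncorrectable).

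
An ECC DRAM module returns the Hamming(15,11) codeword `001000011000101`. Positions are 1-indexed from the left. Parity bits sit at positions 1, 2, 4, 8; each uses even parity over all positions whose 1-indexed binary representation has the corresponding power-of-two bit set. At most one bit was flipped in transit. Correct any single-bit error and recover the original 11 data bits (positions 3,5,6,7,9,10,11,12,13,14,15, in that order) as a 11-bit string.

10001000101

s1: b1⊕b3⊕b5⊕b7⊕b9⊕b11⊕b13⊕b15 = 0⊕1⊕0⊕0⊕1⊕0⊕1⊕1 = 0
s2: b2⊕b3⊕b6⊕b7⊕b10⊕b11⊕b14⊕b15 = 0⊕1⊕0⊕0⊕0⊕0⊕0⊕1 = 0
s4: b4⊕b5⊕b6⊕b7⊕b12⊕b13⊕b14⊕b15 = 0⊕0⊕0⊕0⊕0⊕1⊕0⊕1 = 0
s8: b8⊕b9⊕b10⊕b11⊕b12⊕b13⊕b14⊕b15 = 1⊕1⊕0⊕0⊕0⊕1⊕0⊕1 = 0
Syndrome (s8...s1) = 0000 → position 0 (no error).
No correction needed.
Data bits at positions 3,5,6,7,9,10,11,12,13,14,15: 10001000101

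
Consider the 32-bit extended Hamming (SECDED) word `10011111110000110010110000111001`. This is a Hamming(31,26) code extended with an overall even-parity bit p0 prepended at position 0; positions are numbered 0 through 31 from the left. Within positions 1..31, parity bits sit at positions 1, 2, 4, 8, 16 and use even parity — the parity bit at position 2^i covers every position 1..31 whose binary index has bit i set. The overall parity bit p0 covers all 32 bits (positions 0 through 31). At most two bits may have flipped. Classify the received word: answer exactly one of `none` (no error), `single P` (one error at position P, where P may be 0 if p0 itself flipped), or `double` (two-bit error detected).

single 18

s1: b1⊕b3⊕b5⊕b7⊕b9⊕b11⊕b13⊕b15⊕b17⊕b19⊕b21⊕b23⊕b25⊕b27⊕b29⊕b31 = 0⊕1⊕1⊕1⊕1⊕0⊕0⊕1⊕0⊕0⊕1⊕0⊕0⊕1⊕0⊕1 = 0
s2: b2⊕b3⊕b6⊕b7⊕b10⊕b11⊕b14⊕b15⊕b18⊕b19⊕b22⊕b23⊕b26⊕b27⊕b30⊕b31 = 0⊕1⊕1⊕1⊕0⊕0⊕1⊕1⊕1⊕0⊕0⊕0⊕1⊕1⊕0⊕1 = 1
s4: b4⊕b5⊕b6⊕b7⊕b12⊕b13⊕b14⊕b15⊕b20⊕b21⊕b22⊕b23⊕b28⊕b29⊕b30⊕b31 = 1⊕1⊕1⊕1⊕0⊕0⊕1⊕1⊕1⊕1⊕0⊕0⊕1⊕0⊕0⊕1 = 0
s8: b8⊕b9⊕b10⊕b11⊕b12⊕b13⊕b14⊕b15⊕b24⊕b25⊕b26⊕b27⊕b28⊕b29⊕b30⊕b31 = 1⊕1⊕0⊕0⊕0⊕0⊕1⊕1⊕0⊕0⊕1⊕1⊕1⊕0⊕0⊕1 = 0
s16: b16⊕b17⊕b18⊕b19⊕b20⊕b21⊕b22⊕b23⊕b24⊕b25⊕b26⊕b27⊕b28⊕b29⊕b30⊕b31 = 0⊕0⊕1⊕0⊕1⊕1⊕0⊕0⊕0⊕0⊕1⊕1⊕1⊕0⊕0⊕1 = 1
Syndrome (s16...s1) = 10010 → position 18.
Overall parity (XOR of all 32 bits, including p0): 1⊕0⊕0⊕1⊕1⊕1⊕1⊕1⊕1⊕1⊕0⊕0⊕0⊕0⊕1⊕1⊕0⊕0⊕1⊕0⊕1⊕1⊕0⊕0⊕0⊕0⊕1⊕1⊕1⊕0⊕0⊕1 = 1
Overall=1, syndrome position=18 → single-bit error at position 18.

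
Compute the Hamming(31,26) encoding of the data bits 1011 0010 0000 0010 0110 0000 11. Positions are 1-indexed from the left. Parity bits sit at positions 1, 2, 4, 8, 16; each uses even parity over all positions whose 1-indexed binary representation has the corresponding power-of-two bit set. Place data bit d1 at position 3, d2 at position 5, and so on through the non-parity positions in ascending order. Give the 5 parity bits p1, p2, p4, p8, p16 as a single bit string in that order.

Place data bits at non-power-of-two positions: b3=1, b5=0, b6=1, b7=1, b9=0, b10=0, b11=1, b12=0, b13=0, b14=0, b15=0, b17=0, b18=0, b19=0, b20=1, b21=0, b22=0, b23=1, b24=1, b25=0, b26=0, b27=0, b28=0, b29=0, b30=1, b31=1.
p1 = XOR of data positions {3,5,7,9,11,13,15,17,19,21,23,25,27,29,31} = 1⊕0⊕1⊕0⊕1⊕0⊕0⊕0⊕0⊕0⊕1⊕0⊕0⊕0⊕1 = 1
p2 = XOR of data positions {3,6,7,10,11,14,15,18,19,22,23,26,27,30,31} = 1⊕1⊕1⊕0⊕1⊕0⊕0⊕0⊕0⊕0⊕1⊕0⊕0⊕1⊕1 = 1
p4 = XOR of data positions {5,6,7,12,13,14,15,20,21,22,23,28,29,30,31} = 0⊕1⊕1⊕0⊕0⊕0⊕0⊕1⊕0⊕0⊕1⊕0⊕0⊕1⊕1 = 0
p8 = XOR of data positions {9,10,11,12,13,14,15,24,25,26,27,28,29,30,31} = 0⊕0⊕1⊕0⊕0⊕0⊕0⊕1⊕0⊕0⊕0⊕0⊕0⊕1⊕1 = 0
p16 = XOR of data positions {17,18,19,20,21,22,23,24,25,26,27,28,29,30,31} = 0⊕0⊕0⊕1⊕0⊕0⊕1⊕1⊕0⊕0⊕0⊕0⊕0⊕1⊕1 = 1
Parity bits p1,p2,p4,p8,p16 = 11001

11001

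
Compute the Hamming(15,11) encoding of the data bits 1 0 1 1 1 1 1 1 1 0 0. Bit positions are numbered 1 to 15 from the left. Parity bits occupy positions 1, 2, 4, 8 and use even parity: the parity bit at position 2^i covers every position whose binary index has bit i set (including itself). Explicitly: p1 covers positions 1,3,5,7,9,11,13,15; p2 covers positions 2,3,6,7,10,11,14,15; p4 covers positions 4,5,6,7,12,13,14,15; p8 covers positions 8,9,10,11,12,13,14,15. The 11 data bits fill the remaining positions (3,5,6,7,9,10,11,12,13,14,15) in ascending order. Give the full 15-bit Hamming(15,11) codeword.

111001111111100

Place data bits at non-power-of-two positions: b3=1, b5=0, b6=1, b7=1, b9=1, b10=1, b11=1, b12=1, b13=1, b14=0, b15=0.
p1 = XOR of data positions {3,5,7,9,11,13,15} = 1⊕0⊕1⊕1⊕1⊕1⊕0 = 1
p2 = XOR of data positions {3,6,7,10,11,14,15} = 1⊕1⊕1⊕1⊕1⊕0⊕0 = 1
p4 = XOR of data positions {5,6,7,12,13,14,15} = 0⊕1⊕1⊕1⊕1⊕0⊕0 = 0
p8 = XOR of data positions {9,10,11,12,13,14,15} = 1⊕1⊕1⊕1⊕1⊕0⊕0 = 1
Codeword b1..b15 = 111001111111100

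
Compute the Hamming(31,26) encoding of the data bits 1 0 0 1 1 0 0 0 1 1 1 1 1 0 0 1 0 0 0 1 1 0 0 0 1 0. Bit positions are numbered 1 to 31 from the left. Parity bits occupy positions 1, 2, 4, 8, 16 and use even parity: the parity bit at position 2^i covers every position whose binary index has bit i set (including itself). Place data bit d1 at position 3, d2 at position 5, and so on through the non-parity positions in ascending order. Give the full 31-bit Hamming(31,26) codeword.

0110001110001110110010001100010

Place data bits at non-power-of-two positions: b3=1, b5=0, b6=0, b7=1, b9=1, b10=0, b11=0, b12=0, b13=1, b14=1, b15=1, b17=1, b18=1, b19=0, b20=0, b21=1, b22=0, b23=0, b24=0, b25=1, b26=1, b27=0, b28=0, b29=0, b30=1, b31=0.
p1 = XOR of data positions {3,5,7,9,11,13,15,17,19,21,23,25,27,29,31} = 1⊕0⊕1⊕1⊕0⊕1⊕1⊕1⊕0⊕1⊕0⊕1⊕0⊕0⊕0 = 0
p2 = XOR of data positions {3,6,7,10,11,14,15,18,19,22,23,26,27,30,31} = 1⊕0⊕1⊕0⊕0⊕1⊕1⊕1⊕0⊕0⊕0⊕1⊕0⊕1⊕0 = 1
p4 = XOR of data positions {5,6,7,12,13,14,15,20,21,22,23,28,29,30,31} = 0⊕0⊕1⊕0⊕1⊕1⊕1⊕0⊕1⊕0⊕0⊕0⊕0⊕1⊕0 = 0
p8 = XOR of data positions {9,10,11,12,13,14,15,24,25,26,27,28,29,30,31} = 1⊕0⊕0⊕0⊕1⊕1⊕1⊕0⊕1⊕1⊕0⊕0⊕0⊕1⊕0 = 1
p16 = XOR of data positions {17,18,19,20,21,22,23,24,25,26,27,28,29,30,31} = 1⊕1⊕0⊕0⊕1⊕0⊕0⊕0⊕1⊕1⊕0⊕0⊕0⊕1⊕0 = 0
Codeword b1..b31 = 0110001110001110110010001100010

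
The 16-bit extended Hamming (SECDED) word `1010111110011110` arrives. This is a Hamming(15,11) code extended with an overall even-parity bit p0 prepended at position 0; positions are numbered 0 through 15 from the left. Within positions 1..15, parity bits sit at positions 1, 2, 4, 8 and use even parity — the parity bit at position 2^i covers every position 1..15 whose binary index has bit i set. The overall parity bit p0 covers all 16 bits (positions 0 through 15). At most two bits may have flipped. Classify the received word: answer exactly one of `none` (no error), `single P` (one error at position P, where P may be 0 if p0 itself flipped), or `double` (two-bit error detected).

single 14

s1: b1⊕b3⊕b5⊕b7⊕b9⊕b11⊕b13⊕b15 = 0⊕0⊕1⊕1⊕0⊕1⊕1⊕0 = 0
s2: b2⊕b3⊕b6⊕b7⊕b10⊕b11⊕b14⊕b15 = 1⊕0⊕1⊕1⊕0⊕1⊕1⊕0 = 1
s4: b4⊕b5⊕b6⊕b7⊕b12⊕b13⊕b14⊕b15 = 1⊕1⊕1⊕1⊕1⊕1⊕1⊕0 = 1
s8: b8⊕b9⊕b10⊕b11⊕b12⊕b13⊕b14⊕b15 = 1⊕0⊕0⊕1⊕1⊕1⊕1⊕0 = 1
Syndrome (s8...s1) = 1110 → position 14.
Overall parity (XOR of all 16 bits, including p0): 1⊕0⊕1⊕0⊕1⊕1⊕1⊕1⊕1⊕0⊕0⊕1⊕1⊕1⊕1⊕0 = 1
Overall=1, syndrome position=14 → single-bit error at position 14.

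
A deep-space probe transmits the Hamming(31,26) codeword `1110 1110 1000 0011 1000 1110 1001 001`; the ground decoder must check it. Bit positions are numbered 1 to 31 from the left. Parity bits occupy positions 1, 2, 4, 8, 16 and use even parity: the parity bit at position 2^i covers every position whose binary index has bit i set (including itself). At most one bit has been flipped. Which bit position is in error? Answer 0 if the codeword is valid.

13

s1: b1⊕b3⊕b5⊕b7⊕b9⊕b11⊕b13⊕b15⊕b17⊕b19⊕b21⊕b23⊕b25⊕b27⊕b29⊕b31 = 1⊕1⊕1⊕1⊕1⊕0⊕0⊕1⊕1⊕0⊕1⊕1⊕1⊕0⊕0⊕1 = 1
s2: b2⊕b3⊕b6⊕b7⊕b10⊕b11⊕b14⊕b15⊕b18⊕b19⊕b22⊕b23⊕b26⊕b27⊕b30⊕b31 = 1⊕1⊕1⊕1⊕0⊕0⊕0⊕1⊕0⊕0⊕1⊕1⊕0⊕0⊕0⊕1 = 0
s4: b4⊕b5⊕b6⊕b7⊕b12⊕b13⊕b14⊕b15⊕b20⊕b21⊕b22⊕b23⊕b28⊕b29⊕b30⊕b31 = 0⊕1⊕1⊕1⊕0⊕0⊕0⊕1⊕0⊕1⊕1⊕1⊕1⊕0⊕0⊕1 = 1
s8: b8⊕b9⊕b10⊕b11⊕b12⊕b13⊕b14⊕b15⊕b24⊕b25⊕b26⊕b27⊕b28⊕b29⊕b30⊕b31 = 0⊕1⊕0⊕0⊕0⊕0⊕0⊕1⊕0⊕1⊕0⊕0⊕1⊕0⊕0⊕1 = 1
s16: b16⊕b17⊕b18⊕b19⊕b20⊕b21⊕b22⊕b23⊕b24⊕b25⊕b26⊕b27⊕b28⊕b29⊕b30⊕b31 = 1⊕1⊕0⊕0⊕0⊕1⊕1⊕1⊕0⊕1⊕0⊕0⊕1⊕0⊕0⊕1 = 0
Syndrome (s16...s1) = 01101 → position 13.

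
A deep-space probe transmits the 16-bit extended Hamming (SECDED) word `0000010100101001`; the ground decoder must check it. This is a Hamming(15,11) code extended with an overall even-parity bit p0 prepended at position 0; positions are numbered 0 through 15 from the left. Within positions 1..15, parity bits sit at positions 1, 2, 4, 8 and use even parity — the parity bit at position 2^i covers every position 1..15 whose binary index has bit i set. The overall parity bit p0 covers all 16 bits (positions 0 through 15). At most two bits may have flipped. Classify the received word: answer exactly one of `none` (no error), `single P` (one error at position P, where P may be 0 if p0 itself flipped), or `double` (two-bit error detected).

s1: b1⊕b3⊕b5⊕b7⊕b9⊕b11⊕b13⊕b15 = 0⊕0⊕1⊕1⊕0⊕0⊕0⊕1 = 1
s2: b2⊕b3⊕b6⊕b7⊕b10⊕b11⊕b14⊕b15 = 0⊕0⊕0⊕1⊕1⊕0⊕0⊕1 = 1
s4: b4⊕b5⊕b6⊕b7⊕b12⊕b13⊕b14⊕b15 = 0⊕1⊕0⊕1⊕1⊕0⊕0⊕1 = 0
s8: b8⊕b9⊕b10⊕b11⊕b12⊕b13⊕b14⊕b15 = 0⊕0⊕1⊕0⊕1⊕0⊕0⊕1 = 1
Syndrome (s8...s1) = 1011 → position 11.
Overall parity (XOR of all 16 bits, including p0): 0⊕0⊕0⊕0⊕0⊕1⊕0⊕1⊕0⊕0⊕1⊕0⊕1⊕0⊕0⊕1 = 1
Overall=1, syndrome position=11 → single-bit error at position 11.

single 11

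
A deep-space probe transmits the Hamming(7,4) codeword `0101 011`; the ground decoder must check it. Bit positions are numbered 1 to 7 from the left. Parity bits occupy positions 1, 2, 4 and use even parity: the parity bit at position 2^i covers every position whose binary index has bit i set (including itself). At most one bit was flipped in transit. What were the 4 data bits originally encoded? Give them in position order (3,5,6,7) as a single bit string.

0010

s1: b1⊕b3⊕b5⊕b7 = 0⊕0⊕0⊕1 = 1
s2: b2⊕b3⊕b6⊕b7 = 1⊕0⊕1⊕1 = 1
s4: b4⊕b5⊕b6⊕b7 = 1⊕0⊕1⊕1 = 1
Syndrome (s4...s1) = 111 → position 7.
Flip bit 7: corrected codeword = 0101010
Data bits at positions 3,5,6,7: 0010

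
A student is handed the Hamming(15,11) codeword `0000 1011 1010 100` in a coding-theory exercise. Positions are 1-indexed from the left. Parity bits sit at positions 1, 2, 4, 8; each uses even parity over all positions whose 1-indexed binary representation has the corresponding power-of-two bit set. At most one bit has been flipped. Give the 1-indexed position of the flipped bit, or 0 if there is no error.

s1: b1⊕b3⊕b5⊕b7⊕b9⊕b11⊕b13⊕b15 = 0⊕0⊕1⊕1⊕1⊕1⊕1⊕0 = 1
s2: b2⊕b3⊕b6⊕b7⊕b10⊕b11⊕b14⊕b15 = 0⊕0⊕0⊕1⊕0⊕1⊕0⊕0 = 0
s4: b4⊕b5⊕b6⊕b7⊕b12⊕b13⊕b14⊕b15 = 0⊕1⊕0⊕1⊕0⊕1⊕0⊕0 = 1
s8: b8⊕b9⊕b10⊕b11⊕b12⊕b13⊕b14⊕b15 = 1⊕1⊕0⊕1⊕0⊕1⊕0⊕0 = 0
Syndrome (s8...s1) = 0101 → position 5.

5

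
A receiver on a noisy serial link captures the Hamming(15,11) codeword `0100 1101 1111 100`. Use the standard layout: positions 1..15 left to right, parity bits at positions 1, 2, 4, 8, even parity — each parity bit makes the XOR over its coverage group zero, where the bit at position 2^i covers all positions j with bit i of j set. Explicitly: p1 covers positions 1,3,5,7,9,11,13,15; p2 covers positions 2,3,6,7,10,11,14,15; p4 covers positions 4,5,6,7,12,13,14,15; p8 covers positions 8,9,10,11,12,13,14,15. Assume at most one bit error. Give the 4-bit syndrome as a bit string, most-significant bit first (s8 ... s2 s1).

0000

s1: b1⊕b3⊕b5⊕b7⊕b9⊕b11⊕b13⊕b15 = 0⊕0⊕1⊕0⊕1⊕1⊕1⊕0 = 0
s2: b2⊕b3⊕b6⊕b7⊕b10⊕b11⊕b14⊕b15 = 1⊕0⊕1⊕0⊕1⊕1⊕0⊕0 = 0
s4: b4⊕b5⊕b6⊕b7⊕b12⊕b13⊕b14⊕b15 = 0⊕1⊕1⊕0⊕1⊕1⊕0⊕0 = 0
s8: b8⊕b9⊕b10⊕b11⊕b12⊕b13⊕b14⊕b15 = 1⊕1⊕1⊕1⊕1⊕1⊕0⊕0 = 0
Syndrome (s8...s1) = 0000 → position 0 (no error).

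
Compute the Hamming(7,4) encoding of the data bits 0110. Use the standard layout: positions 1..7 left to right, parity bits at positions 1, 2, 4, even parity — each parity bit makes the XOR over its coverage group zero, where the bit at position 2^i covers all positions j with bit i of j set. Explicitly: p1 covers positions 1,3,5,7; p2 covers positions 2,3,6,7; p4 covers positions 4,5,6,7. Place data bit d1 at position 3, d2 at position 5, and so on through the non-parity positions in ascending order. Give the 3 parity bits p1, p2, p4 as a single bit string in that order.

Place data bits at non-power-of-two positions: b3=0, b5=1, b6=1, b7=0.
p1 = XOR of data positions {3,5,7} = 0⊕1⊕0 = 1
p2 = XOR of data positions {3,6,7} = 0⊕1⊕0 = 1
p4 = XOR of data positions {5,6,7} = 1⊕1⊕0 = 0
Parity bits p1,p2,p4 = 110

110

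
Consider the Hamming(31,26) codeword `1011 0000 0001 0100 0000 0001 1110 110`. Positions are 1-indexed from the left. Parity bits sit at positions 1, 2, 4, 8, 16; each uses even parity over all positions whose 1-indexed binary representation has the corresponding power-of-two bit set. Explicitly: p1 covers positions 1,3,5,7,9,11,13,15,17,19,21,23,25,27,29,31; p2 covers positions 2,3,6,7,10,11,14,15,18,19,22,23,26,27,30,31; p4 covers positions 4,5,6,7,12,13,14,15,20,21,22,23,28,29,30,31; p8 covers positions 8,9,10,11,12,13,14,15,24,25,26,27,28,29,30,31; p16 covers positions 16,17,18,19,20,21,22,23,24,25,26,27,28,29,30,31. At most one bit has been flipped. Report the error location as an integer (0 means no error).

s1: b1⊕b3⊕b5⊕b7⊕b9⊕b11⊕b13⊕b15⊕b17⊕b19⊕b21⊕b23⊕b25⊕b27⊕b29⊕b31 = 1⊕1⊕0⊕0⊕0⊕0⊕0⊕0⊕0⊕0⊕0⊕0⊕1⊕1⊕1⊕0 = 1
s2: b2⊕b3⊕b6⊕b7⊕b10⊕b11⊕b14⊕b15⊕b18⊕b19⊕b22⊕b23⊕b26⊕b27⊕b30⊕b31 = 0⊕1⊕0⊕0⊕0⊕0⊕1⊕0⊕0⊕0⊕0⊕0⊕1⊕1⊕1⊕0 = 1
s4: b4⊕b5⊕b6⊕b7⊕b12⊕b13⊕b14⊕b15⊕b20⊕b21⊕b22⊕b23⊕b28⊕b29⊕b30⊕b31 = 1⊕0⊕0⊕0⊕1⊕0⊕1⊕0⊕0⊕0⊕0⊕0⊕0⊕1⊕1⊕0 = 1
s8: b8⊕b9⊕b10⊕b11⊕b12⊕b13⊕b14⊕b15⊕b24⊕b25⊕b26⊕b27⊕b28⊕b29⊕b30⊕b31 = 0⊕0⊕0⊕0⊕1⊕0⊕1⊕0⊕1⊕1⊕1⊕1⊕0⊕1⊕1⊕0 = 0
s16: b16⊕b17⊕b18⊕b19⊕b20⊕b21⊕b22⊕b23⊕b24⊕b25⊕b26⊕b27⊕b28⊕b29⊕b30⊕b31 = 0⊕0⊕0⊕0⊕0⊕0⊕0⊕0⊕1⊕1⊕1⊕1⊕0⊕1⊕1⊕0 = 0
Syndrome (s16...s1) = 00111 → position 7.

7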